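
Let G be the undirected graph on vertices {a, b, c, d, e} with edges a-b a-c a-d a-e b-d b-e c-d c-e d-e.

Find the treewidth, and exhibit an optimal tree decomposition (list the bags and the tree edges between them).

Treewidth 3.
One such decomposition:
Bags: B1 = {a, b, d, e}  B2 = {a, c, d, e}
Tree: B1–B2

The largest bag has 4 vertices, giving width 3; this decomposition certifies tw(G) ≤ 3. On the other hand G contains the 4-clique {a, c, d, e}. A clique must lie in a single bag of any decomposition, so no decomposition can have width below 3. Combining the bounds, tw(G) = 3.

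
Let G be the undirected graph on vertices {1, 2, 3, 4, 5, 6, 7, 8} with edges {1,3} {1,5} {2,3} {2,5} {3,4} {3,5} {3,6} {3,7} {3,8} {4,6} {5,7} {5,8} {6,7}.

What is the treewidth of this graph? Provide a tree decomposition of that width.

Every bag has size at most 3, so the width is 3 − 1 = 2 and tw(G) ≤ 2. On the other hand G contains the 3-clique {3, 4, 6}. A clique must lie in a single bag of any decomposition, so no decomposition can have width below 2. Combining the bounds, tw(G) = 2.

Treewidth 2.
One optimal decomposition is:
Bags: B1 = {3, 5, 7}  B2 = {2, 3, 5}  B3 = {3, 5, 8}  B4 = {1, 3, 5}  B5 = {3, 6, 7}  B6 = {3, 4, 6}
Tree: B1–B2, B1–B3, B2–B4, B1–B5, B5–B6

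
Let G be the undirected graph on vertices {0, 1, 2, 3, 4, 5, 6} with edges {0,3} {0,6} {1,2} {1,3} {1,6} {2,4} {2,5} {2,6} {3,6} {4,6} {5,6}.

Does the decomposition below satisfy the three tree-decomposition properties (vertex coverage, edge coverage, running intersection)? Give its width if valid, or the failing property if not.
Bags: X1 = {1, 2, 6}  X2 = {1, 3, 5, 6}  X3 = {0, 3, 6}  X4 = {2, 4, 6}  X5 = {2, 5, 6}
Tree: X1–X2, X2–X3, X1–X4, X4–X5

A tree decomposition must satisfy three properties: every vertex lies in some bag; for every edge, both endpoints lie together in some bag; and for every vertex, the bags containing it form a connected subtree. Here bags containing vertex 5 are not connected in the tree, so the decomposition is invalid.

No — bags containing vertex 5 are not connected in the tree.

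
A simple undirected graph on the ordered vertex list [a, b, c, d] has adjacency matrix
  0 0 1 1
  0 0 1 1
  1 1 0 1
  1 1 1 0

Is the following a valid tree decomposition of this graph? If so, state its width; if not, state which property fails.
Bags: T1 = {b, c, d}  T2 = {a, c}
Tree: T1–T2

No — edge (d,a) lies in no bag.

A tree decomposition must satisfy three properties: every vertex lies in some bag; for every edge, both endpoints lie together in some bag; and for every vertex, the bags containing it form a connected subtree. Here edge (d,a) lies in no bag, so the decomposition is invalid.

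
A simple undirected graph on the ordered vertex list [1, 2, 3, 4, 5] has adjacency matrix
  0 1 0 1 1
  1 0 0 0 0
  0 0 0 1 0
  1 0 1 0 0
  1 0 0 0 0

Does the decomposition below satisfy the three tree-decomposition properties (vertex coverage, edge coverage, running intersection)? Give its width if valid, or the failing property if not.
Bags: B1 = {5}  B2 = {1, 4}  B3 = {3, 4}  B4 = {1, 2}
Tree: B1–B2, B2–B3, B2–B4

No — edge (1,5) lies in no bag.

A tree decomposition must satisfy three properties: every vertex lies in some bag; for every edge, both endpoints lie together in some bag; and for every vertex, the bags containing it form a connected subtree. Here edge (1,5) lies in no bag, so the decomposition is invalid.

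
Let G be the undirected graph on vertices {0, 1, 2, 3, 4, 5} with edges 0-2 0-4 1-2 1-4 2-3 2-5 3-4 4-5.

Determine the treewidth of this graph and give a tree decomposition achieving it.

The largest bag has 3 vertices, giving width 2; this decomposition certifies tw(G) ≤ 2. The edges 4–0–2–3–4 form a cycle, so G is not a tree and its treewidth is at least 2. Therefore the treewidth is 2.

Treewidth 2.
One optimal decomposition is:
Bags: B1 = {0, 2, 4}  B2 = {2, 3, 4}  B3 = {1, 2, 4}  B4 = {2, 4, 5}
Tree: B1–B2, B2–B3, B3–B4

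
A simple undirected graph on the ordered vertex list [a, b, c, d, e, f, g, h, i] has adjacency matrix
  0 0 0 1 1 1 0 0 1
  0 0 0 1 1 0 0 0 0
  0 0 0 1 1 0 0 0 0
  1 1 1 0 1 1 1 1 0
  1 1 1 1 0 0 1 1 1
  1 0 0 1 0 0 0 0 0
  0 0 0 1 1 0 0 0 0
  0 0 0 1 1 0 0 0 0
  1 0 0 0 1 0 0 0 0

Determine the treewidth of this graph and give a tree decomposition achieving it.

Treewidth 2.
Bags: B1 = {a, d, e}  B2 = {c, d, e}  B3 = {d, e, g}  B4 = {a, e, i}  B5 = {b, d, e}  B6 = {a, d, f}  B7 = {d, e, h}
Tree: B1–B2, B1–B3, B1–B4, B2–B5, B1–B6, B3–B7

Each bag holds 3 vertices, so the decomposition has width 2, which upper-bounds the treewidth. Conversely, {d, e, g} is a clique of size 3, and the vertices of any clique must share a bag in every tree decomposition; so some bag has ≥ 3 vertices and tw(G) ≥ 2. Combining the bounds, tw(G) = 2.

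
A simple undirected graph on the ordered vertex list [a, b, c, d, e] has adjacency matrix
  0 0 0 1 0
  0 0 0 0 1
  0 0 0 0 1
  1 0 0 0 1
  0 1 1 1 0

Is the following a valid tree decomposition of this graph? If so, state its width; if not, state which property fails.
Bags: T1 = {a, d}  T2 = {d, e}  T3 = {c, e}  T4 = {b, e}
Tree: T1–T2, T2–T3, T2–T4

Yes; width 1.

Vertex coverage: the bags together contain {a, b, c, d, e}, the full vertex set. Edge coverage: each edge of G has both endpoints in at least one bag. Running intersection: for every vertex, the bags containing it form a connected subtree. All three properties hold, so this is a valid tree decomposition of width max|bag| − 1 = 1, and hence tw(G) ≤ 1.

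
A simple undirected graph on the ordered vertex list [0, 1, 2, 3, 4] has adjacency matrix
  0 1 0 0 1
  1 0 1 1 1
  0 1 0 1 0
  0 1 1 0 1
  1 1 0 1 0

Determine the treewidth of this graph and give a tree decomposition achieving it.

Treewidth 2.
Bags: B1 = {1, 2, 3}  B2 = {1, 3, 4}  B3 = {0, 1, 4}
Tree: B1–B2, B2–B3

Each bag holds 3 vertices, so the decomposition has width 2, which upper-bounds the treewidth. Conversely, {0, 1, 4} is a clique of size 3, and the vertices of any clique must share a bag in every tree decomposition; so some bag has ≥ 3 vertices and tw(G) ≥ 2. The upper and lower bounds meet at 2, so that is the treewidth.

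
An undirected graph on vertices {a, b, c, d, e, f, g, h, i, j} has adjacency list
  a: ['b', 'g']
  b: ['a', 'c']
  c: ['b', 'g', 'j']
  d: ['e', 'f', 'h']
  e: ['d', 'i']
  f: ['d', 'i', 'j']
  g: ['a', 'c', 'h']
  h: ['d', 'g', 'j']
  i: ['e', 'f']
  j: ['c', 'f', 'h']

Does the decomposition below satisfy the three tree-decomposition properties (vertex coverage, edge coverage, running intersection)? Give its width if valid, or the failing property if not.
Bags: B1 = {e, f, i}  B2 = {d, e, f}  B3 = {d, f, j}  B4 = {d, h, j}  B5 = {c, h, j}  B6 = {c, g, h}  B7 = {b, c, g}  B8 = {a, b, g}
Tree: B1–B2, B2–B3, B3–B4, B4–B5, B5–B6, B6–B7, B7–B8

Yes; width 2.

Vertex coverage: the bags together contain {a, b, c, d, e, f, g, h, i, j}, the full vertex set. Edge coverage: each edge of G has both endpoints in at least one bag. Running intersection: for every vertex, the bags containing it form a connected subtree. All three properties hold, so this is a valid tree decomposition of width max|bag| − 1 = 2, and hence tw(G) ≤ 2.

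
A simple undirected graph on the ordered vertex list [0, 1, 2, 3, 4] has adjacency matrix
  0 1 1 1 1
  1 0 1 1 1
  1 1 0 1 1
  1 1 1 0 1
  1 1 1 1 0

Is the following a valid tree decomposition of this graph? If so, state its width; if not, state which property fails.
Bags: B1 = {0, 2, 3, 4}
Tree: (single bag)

A tree decomposition must satisfy three properties: every vertex lies in some bag; for every edge, both endpoints lie together in some bag; and for every vertex, the bags containing it form a connected subtree. Here vertex 1 appears in no bag, so the decomposition is invalid.

No — vertex 1 appears in no bag.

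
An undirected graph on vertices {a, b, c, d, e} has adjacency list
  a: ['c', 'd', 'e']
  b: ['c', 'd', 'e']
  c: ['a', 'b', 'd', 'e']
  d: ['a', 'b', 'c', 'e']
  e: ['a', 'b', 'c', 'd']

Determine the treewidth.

A width-3 tree decomposition is:
Bags: B1 = {b, c, d, e}  B2 = {a, c, d, e}
Tree: B1–B2
Every bag has size at most 4, so the width is 4 − 1 = 3 and tw(G) ≤ 3. Conversely, {a, c, d, e} is a clique of size 4, and the vertices of any clique must share a bag in every tree decomposition; so some bag has ≥ 4 vertices and tw(G) ≥ 3. Hence tw(G) = 3 exactly.

3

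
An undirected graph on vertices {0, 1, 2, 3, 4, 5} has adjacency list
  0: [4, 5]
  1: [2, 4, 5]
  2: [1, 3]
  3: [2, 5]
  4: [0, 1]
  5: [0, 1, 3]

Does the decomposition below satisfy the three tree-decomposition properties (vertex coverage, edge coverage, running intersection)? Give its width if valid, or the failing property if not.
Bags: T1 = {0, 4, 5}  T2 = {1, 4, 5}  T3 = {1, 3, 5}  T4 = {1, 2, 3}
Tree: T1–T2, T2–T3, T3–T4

Vertex coverage: the bags together contain {0, 1, 2, 3, 4, 5}, the full vertex set. Edge coverage: each edge of G has both endpoints in at least one bag. Running intersection: for every vertex, the bags containing it form a connected subtree. All three properties hold, so this is a valid tree decomposition of width max|bag| − 1 = 2, and hence tw(G) ≤ 2.

Yes; width 2.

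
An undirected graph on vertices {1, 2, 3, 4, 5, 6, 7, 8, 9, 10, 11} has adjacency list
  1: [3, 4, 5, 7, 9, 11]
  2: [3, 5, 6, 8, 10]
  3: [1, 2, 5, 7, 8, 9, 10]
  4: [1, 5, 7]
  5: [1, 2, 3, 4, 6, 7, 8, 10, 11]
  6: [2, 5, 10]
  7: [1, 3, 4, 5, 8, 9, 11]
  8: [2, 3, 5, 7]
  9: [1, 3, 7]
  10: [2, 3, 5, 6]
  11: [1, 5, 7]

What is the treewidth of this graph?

3

A width-3 tree decomposition is:
Bags: B1 = {3, 5, 7, 8}  B2 = {1, 3, 5, 7}  B3 = {2, 3, 5, 8}  B4 = {1, 5, 7, 11}  B5 = {1, 4, 5, 7}  B6 = {1, 3, 7, 9}  B7 = {2, 3, 5, 10}  B8 = {2, 5, 6, 10}
Tree: B1–B2, B1–B3, B2–B4, B4–B5, B2–B6, B3–B7, B7–B8
The largest bag has 4 vertices, giving width 3; this decomposition certifies tw(G) ≤ 3. For the lower bound, the 4 vertices {1, 3, 7, 9} are pairwise adjacent, and any tree decomposition puts a clique entirely inside one bag — forcing width ≥ 3. The upper and lower bounds meet at 3, so that is the treewidth.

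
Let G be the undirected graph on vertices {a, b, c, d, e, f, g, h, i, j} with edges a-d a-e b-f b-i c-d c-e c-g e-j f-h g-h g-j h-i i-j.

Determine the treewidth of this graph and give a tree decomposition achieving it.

Each bag holds 3 vertices, so the decomposition has width 2, which upper-bounds the treewidth. The edges b–f–h–i–b form a cycle, so G is not a tree and its treewidth is at least 2. Combining the bounds, tw(G) = 2.

Treewidth 2.
One optimal decomposition is:
Bags: B1 = {b, f, i}  B2 = {f, h, i}  B3 = {h, i, j}  B4 = {g, h, j}  B5 = {e, g, j}  B6 = {c, e, g}  B7 = {a, c, e}  B8 = {a, c, d}
Tree: B1–B2, B2–B3, B3–B4, B4–B5, B5–B6, B6–B7, B7–B8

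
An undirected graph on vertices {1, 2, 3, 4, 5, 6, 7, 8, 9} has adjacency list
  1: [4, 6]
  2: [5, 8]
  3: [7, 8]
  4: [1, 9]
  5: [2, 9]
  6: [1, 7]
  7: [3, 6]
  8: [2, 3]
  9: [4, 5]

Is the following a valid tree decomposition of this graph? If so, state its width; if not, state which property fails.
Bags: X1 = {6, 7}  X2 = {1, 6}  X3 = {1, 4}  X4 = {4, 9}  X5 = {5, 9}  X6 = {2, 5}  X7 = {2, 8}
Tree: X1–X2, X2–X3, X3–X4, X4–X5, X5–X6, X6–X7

A tree decomposition must satisfy three properties: every vertex lies in some bag; for every edge, both endpoints lie together in some bag; and for every vertex, the bags containing it form a connected subtree. Here vertex 3 appears in no bag, so the decomposition is invalid.

No — vertex 3 appears in no bag.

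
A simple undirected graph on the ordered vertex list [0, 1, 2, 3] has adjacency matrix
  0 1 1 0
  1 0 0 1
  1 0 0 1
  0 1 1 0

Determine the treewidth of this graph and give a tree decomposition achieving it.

Treewidth 2.
One optimal decomposition is:
Bags: B1 = {0, 2, 3}  B2 = {0, 1, 3}
Tree: B1–B2

Each bag holds 3 vertices, so the decomposition has width 2, which upper-bounds the treewidth. The edges 3–2–0–1–3 form a cycle, so G is not a tree and its treewidth is at least 2. Hence tw(G) = 2 exactly.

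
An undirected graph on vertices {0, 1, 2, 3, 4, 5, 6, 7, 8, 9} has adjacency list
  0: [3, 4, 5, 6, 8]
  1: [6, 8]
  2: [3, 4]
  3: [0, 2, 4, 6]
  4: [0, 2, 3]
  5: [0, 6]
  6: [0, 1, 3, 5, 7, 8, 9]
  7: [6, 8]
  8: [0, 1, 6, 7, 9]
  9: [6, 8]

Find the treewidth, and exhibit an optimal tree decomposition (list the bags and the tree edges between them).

The largest bag has 3 vertices, giving width 2; this decomposition certifies tw(G) ≤ 2. For the lower bound, the 3 vertices {2, 3, 4} are pairwise adjacent, and any tree decomposition puts a clique entirely inside one bag — forcing width ≥ 2. Combining the bounds, tw(G) = 2.

Treewidth 2.
Bags: B1 = {0, 3, 6}  B2 = {0, 3, 4}  B3 = {2, 3, 4}  B4 = {0, 6, 8}  B5 = {1, 6, 8}  B6 = {6, 7, 8}  B7 = {6, 8, 9}  B8 = {0, 5, 6}
Tree: B1–B2, B2–B3, B1–B4, B4–B5, B5–B6, B5–B7, B1–B8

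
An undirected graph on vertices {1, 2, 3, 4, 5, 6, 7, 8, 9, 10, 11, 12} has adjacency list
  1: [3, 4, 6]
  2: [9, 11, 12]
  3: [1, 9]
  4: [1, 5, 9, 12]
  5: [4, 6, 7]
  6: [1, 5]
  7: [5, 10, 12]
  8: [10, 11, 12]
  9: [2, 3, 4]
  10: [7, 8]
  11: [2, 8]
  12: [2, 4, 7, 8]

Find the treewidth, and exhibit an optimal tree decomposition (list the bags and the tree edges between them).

Treewidth 3.
One such decomposition:
Bags: B1 = {2, 8, 10, 11}  B2 = {2, 8, 10, 12}  B3 = {2, 7, 10, 12}  B4 = {2, 7, 9, 12}  B5 = {4, 7, 9, 12}  B6 = {4, 5, 7, 9}  B7 = {3, 4, 5, 9}  B8 = {1, 3, 4, 5}  B9 = {1, 3, 5, 6}
Tree: B1–B2, B2–B3, B3–B4, B4–B5, B5–B6, B6–B7, B7–B8, B8–B9

Each bag holds 4 vertices, so the decomposition has width 3, which upper-bounds the treewidth. For the lower bound: the 4 vertex sets {8,10,11}, {2}, {12}, {4,5,7,9} are disjoint, each induces a connected subgraph, and every pair is joined by at least one edge of G. Contracting each set to a single vertex therefore yields K_{4} as a minor, and since treewidth is minor-monotone, tw(G) ≥ tw(K_{4}) = 3. Hence tw(G) = 3 exactly.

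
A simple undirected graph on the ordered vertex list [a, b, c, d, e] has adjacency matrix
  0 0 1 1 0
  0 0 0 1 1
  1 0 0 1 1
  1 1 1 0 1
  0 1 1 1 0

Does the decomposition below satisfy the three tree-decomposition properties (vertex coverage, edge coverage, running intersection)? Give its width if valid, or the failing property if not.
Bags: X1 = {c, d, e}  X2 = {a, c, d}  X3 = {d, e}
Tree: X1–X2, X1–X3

No — vertex b appears in no bag.

A tree decomposition must satisfy three properties: every vertex lies in some bag; for every edge, both endpoints lie together in some bag; and for every vertex, the bags containing it form a connected subtree. Here vertex b appears in no bag, so the decomposition is invalid.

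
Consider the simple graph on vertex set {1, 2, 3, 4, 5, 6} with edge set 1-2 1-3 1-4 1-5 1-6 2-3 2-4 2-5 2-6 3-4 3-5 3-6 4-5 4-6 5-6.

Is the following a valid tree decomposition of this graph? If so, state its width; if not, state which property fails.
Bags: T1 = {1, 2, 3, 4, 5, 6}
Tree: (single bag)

Yes; width 5.

Every vertex of G appears in some bag (union = {1, 2, 3, 4, 5, 6}); every edge is covered by a bag; and for each vertex v the set of bags containing v is connected in the bag tree. The decomposition is therefore valid. The largest bag has 6 vertices, so the width is 5.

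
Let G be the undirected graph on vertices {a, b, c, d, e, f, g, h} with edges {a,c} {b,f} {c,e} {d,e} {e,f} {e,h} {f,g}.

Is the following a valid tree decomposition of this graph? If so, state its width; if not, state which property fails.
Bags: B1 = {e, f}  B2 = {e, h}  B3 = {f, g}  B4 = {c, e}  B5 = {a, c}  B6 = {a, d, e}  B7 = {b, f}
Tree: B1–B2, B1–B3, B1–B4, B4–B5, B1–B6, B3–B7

No — bags containing vertex a are not connected in the tree.

A tree decomposition must satisfy three properties: every vertex lies in some bag; for every edge, both endpoints lie together in some bag; and for every vertex, the bags containing it form a connected subtree. Here bags containing vertex a are not connected in the tree, so the decomposition is invalid.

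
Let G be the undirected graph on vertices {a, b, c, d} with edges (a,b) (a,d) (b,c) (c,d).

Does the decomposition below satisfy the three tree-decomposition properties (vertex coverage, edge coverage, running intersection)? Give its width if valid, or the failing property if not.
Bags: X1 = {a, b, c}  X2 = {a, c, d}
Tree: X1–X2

Vertex coverage: the bags together contain {a, b, c, d}, the full vertex set. Edge coverage: each edge of G has both endpoints in at least one bag. Running intersection: for every vertex, the bags containing it form a connected subtree. All three properties hold, so this is a valid tree decomposition of width max|bag| − 1 = 2, and hence tw(G) ≤ 2.

Yes; width 2.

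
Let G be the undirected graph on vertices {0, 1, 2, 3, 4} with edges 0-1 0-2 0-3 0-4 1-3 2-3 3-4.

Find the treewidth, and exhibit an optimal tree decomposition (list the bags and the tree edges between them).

Treewidth 2.
Bags: B1 = {0, 1, 3}  B2 = {0, 3, 4}  B3 = {0, 2, 3}
Tree: B1–B2, B1–B3

Each bag holds 3 vertices, so the decomposition has width 2, which upper-bounds the treewidth. Conversely, {0, 1, 3} is a clique of size 3, and the vertices of any clique must share a bag in every tree decomposition; so some bag has ≥ 3 vertices and tw(G) ≥ 2. Therefore the treewidth is 2.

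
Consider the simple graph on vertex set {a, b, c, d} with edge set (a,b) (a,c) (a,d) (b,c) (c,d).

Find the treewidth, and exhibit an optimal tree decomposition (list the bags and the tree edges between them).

Each bag holds 3 vertices, so the decomposition has width 2, which upper-bounds the treewidth. On the other hand G contains the 3-clique {a, c, d}. A clique must lie in a single bag of any decomposition, so no decomposition can have width below 2. Combining the bounds, tw(G) = 2.

Treewidth 2.
Bags: B1 = {a, b, c}  B2 = {a, c, d}
Tree: B1–B2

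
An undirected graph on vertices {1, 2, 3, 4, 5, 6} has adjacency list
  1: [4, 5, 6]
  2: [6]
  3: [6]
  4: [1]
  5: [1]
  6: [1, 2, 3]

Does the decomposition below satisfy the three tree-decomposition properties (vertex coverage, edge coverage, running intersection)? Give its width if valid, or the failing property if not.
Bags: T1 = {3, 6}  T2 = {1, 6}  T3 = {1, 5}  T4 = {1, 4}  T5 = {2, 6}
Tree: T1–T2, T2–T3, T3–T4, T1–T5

Yes; width 1.

Vertex coverage: the bags together contain {1, 2, 3, 4, 5, 6}, the full vertex set. Edge coverage: each edge of G has both endpoints in at least one bag. Running intersection: for every vertex, the bags containing it form a connected subtree. All three properties hold, so this is a valid tree decomposition of width max|bag| − 1 = 1, and hence tw(G) ≤ 1.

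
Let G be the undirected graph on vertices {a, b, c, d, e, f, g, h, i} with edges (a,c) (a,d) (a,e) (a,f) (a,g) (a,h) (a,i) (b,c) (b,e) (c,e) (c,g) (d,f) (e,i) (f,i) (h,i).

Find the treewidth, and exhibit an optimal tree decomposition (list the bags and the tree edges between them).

Each bag holds 3 vertices, so the decomposition has width 2, which upper-bounds the treewidth. Conversely, {a, d, f} is a clique of size 3, and the vertices of any clique must share a bag in every tree decomposition; so some bag has ≥ 3 vertices and tw(G) ≥ 2. The upper and lower bounds meet at 2, so that is the treewidth.

Treewidth 2.
One optimal decomposition is:
Bags: B1 = {a, f, i}  B2 = {a, e, i}  B3 = {a, h, i}  B4 = {a, d, f}  B5 = {a, c, e}  B6 = {b, c, e}  B7 = {a, c, g}
Tree: B1–B2, B2–B3, B1–B4, B2–B5, B5–B6, B5–B7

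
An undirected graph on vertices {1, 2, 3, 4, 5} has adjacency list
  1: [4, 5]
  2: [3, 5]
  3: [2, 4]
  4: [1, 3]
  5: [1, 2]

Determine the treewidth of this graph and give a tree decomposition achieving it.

Every bag has size at most 3, so the width is 3 − 1 = 2 and tw(G) ≤ 2. For the lower bound, G contains the cycle 1–4–3–2–5–1, so G is not a forest; only forests have treewidth ≤ 1, hence tw(G) ≥ 2. Hence tw(G) = 2 exactly.

Treewidth 2.
One such decomposition:
Bags: B1 = {1, 3, 4}  B2 = {1, 2, 3}  B3 = {1, 2, 5}
Tree: B1–B2, B2–B3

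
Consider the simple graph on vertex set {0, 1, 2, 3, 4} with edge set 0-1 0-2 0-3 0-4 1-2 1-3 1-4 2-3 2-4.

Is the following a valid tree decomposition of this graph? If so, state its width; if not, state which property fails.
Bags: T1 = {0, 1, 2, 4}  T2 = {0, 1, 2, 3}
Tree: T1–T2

Yes; width 3.

Vertex coverage: the bags together contain {0, 1, 2, 3, 4}, the full vertex set. Edge coverage: each edge of G has both endpoints in at least one bag. Running intersection: for every vertex, the bags containing it form a connected subtree. All three properties hold, so this is a valid tree decomposition of width max|bag| − 1 = 3, and hence tw(G) ≤ 3.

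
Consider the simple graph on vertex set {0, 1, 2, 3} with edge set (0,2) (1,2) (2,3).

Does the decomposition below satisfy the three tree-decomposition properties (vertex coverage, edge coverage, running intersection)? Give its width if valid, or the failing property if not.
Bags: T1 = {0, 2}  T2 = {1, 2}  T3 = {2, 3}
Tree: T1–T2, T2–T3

Yes; width 1.

Every vertex of G appears in some bag (union = {0, 1, 2, 3}); every edge is covered by a bag; and for each vertex v the set of bags containing v is connected in the bag tree. The decomposition is therefore valid. The largest bag has 2 vertices, so the width is 1.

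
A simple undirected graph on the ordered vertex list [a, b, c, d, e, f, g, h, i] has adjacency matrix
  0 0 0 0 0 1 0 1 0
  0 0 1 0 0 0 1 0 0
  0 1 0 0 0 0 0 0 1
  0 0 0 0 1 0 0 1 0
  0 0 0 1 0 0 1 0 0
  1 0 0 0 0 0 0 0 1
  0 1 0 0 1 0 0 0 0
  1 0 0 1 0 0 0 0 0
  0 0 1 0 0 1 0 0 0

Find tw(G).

A width-2 tree decomposition is:
Bags: B1 = {a, f, h}  B2 = {f, h, i}  B3 = {c, h, i}  B4 = {b, c, h}  B5 = {b, g, h}  B6 = {e, g, h}  B7 = {d, e, h}
Tree: B1–B2, B2–B3, B3–B4, B4–B5, B5–B6, B6–B7
The largest bag has 3 vertices, giving width 2; this decomposition certifies tw(G) ≤ 2. Since h–a–f–i–c–b–g–e–d–h is a cycle in G, G is not acyclic. Forests are exactly the graphs of treewidth ≤ 1, so tw(G) ≥ 2. Therefore the treewidth is 2.

2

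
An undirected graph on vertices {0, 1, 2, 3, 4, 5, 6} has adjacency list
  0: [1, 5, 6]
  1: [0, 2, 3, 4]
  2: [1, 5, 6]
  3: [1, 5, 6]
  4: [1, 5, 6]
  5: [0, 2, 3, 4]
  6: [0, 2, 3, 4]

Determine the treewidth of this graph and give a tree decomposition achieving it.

Treewidth 3.
One such decomposition:
Bags: B1 = {1, 4, 5, 6}  B2 = {1, 2, 5, 6}  B3 = {0, 1, 5, 6}  B4 = {1, 3, 5, 6}
Tree: B1–B2, B2–B3, B3–B4

The largest bag has 4 vertices, giving width 3; this decomposition certifies tw(G) ≤ 3. For the lower bound: the 4 vertex sets {4,5}, {2,6}, {1}, {0} are disjoint, each induces a connected subgraph, and every pair is joined by at least one edge of G. Contracting each set to a single vertex therefore yields K_{4} as a minor, and since treewidth is minor-monotone, tw(G) ≥ tw(K_{4}) = 3. Therefore the treewidth is 3.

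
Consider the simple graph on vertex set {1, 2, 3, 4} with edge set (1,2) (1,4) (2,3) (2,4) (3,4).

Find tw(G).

A width-2 tree decomposition is:
Bags: B1 = {2, 3, 4}  B2 = {1, 2, 4}
Tree: B1–B2
Every bag has size at most 3, so the width is 3 − 1 = 2 and tw(G) ≤ 2. For the lower bound, the 3 vertices {1, 2, 4} are pairwise adjacent, and any tree decomposition puts a clique entirely inside one bag — forcing width ≥ 2. The upper and lower bounds meet at 2, so that is the treewidth.

2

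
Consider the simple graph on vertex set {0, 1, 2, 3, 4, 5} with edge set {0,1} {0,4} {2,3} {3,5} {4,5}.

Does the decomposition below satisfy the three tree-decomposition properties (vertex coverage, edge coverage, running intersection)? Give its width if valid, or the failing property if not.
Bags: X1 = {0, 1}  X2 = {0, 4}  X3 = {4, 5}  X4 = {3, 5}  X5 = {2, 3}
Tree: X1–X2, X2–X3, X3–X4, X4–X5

Yes; width 1.

Every vertex of G appears in some bag (union = {0, 1, 2, 3, 4, 5}); every edge is covered by a bag; and for each vertex v the set of bags containing v is connected in the bag tree. The decomposition is therefore valid. The largest bag has 2 vertices, so the width is 1.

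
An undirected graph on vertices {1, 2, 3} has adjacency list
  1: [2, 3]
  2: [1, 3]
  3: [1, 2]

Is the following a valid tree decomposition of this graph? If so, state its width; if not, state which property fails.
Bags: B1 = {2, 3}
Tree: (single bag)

No — vertex 1 appears in no bag.

A tree decomposition must satisfy three properties: every vertex lies in some bag; for every edge, both endpoints lie together in some bag; and for every vertex, the bags containing it form a connected subtree. Here vertex 1 appears in no bag, so the decomposition is invalid.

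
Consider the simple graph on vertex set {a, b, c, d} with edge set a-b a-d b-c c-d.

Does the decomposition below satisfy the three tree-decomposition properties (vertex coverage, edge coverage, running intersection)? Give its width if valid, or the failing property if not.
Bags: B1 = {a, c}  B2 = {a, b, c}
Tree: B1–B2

A tree decomposition must satisfy three properties: every vertex lies in some bag; for every edge, both endpoints lie together in some bag; and for every vertex, the bags containing it form a connected subtree. Here vertex d appears in no bag, so the decomposition is invalid.

No — vertex d appears in no bag.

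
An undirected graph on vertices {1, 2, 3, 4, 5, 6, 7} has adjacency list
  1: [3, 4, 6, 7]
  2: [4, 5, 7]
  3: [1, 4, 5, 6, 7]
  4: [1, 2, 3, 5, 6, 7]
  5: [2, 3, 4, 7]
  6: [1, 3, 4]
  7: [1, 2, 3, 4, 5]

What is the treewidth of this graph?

3

A width-3 tree decomposition is:
Bags: B1 = {3, 4, 5, 7}  B2 = {1, 3, 4, 7}  B3 = {2, 4, 5, 7}  B4 = {1, 3, 4, 6}
Tree: B1–B2, B1–B3, B2–B4
Each bag holds 4 vertices, so the decomposition has width 3, which upper-bounds the treewidth. On the other hand G contains the 4-clique {2, 4, 5, 7}. A clique must lie in a single bag of any decomposition, so no decomposition can have width below 3. Combining the bounds, tw(G) = 3.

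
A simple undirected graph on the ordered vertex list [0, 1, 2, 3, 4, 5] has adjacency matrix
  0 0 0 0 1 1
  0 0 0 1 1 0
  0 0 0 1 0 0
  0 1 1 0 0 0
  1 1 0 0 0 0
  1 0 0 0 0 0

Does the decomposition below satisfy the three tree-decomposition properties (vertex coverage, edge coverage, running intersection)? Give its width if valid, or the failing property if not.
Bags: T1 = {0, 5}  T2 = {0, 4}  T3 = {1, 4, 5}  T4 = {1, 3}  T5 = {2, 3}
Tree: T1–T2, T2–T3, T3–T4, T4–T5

A tree decomposition must satisfy three properties: every vertex lies in some bag; for every edge, both endpoints lie together in some bag; and for every vertex, the bags containing it form a connected subtree. Here bags containing vertex 5 are not connected in the tree, so the decomposition is invalid.

No — bags containing vertex 5 are not connected in the tree.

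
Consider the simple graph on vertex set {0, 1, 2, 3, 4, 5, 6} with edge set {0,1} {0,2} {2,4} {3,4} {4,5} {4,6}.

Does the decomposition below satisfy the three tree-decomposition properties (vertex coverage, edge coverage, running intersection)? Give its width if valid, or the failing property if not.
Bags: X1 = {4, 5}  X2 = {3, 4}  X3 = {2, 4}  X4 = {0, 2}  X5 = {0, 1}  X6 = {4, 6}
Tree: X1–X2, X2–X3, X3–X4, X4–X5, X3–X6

Every vertex of G appears in some bag (union = {0, 1, 2, 3, 4, 5, 6}); every edge is covered by a bag; and for each vertex v the set of bags containing v is connected in the bag tree. The decomposition is therefore valid. The largest bag has 2 vertices, so the width is 1.

Yes; width 1.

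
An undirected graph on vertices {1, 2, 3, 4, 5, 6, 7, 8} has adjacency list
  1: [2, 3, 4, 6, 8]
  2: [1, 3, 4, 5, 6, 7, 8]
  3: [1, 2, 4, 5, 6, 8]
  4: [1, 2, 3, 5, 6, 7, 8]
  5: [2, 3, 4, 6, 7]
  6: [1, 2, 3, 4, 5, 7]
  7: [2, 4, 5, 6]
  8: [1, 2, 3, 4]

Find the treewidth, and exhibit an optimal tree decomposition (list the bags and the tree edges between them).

Treewidth 4.
Bags: B1 = {1, 2, 3, 4, 6}  B2 = {1, 2, 3, 4, 8}  B3 = {2, 3, 4, 5, 6}  B4 = {2, 4, 5, 6, 7}
Tree: B1–B2, B1–B3, B3–B4

Each bag holds 5 vertices, so the decomposition has width 4, which upper-bounds the treewidth. For the lower bound, the 5 vertices {1, 2, 3, 4, 8} are pairwise adjacent, and any tree decomposition puts a clique entirely inside one bag — forcing width ≥ 4. Combining the bounds, tw(G) = 4.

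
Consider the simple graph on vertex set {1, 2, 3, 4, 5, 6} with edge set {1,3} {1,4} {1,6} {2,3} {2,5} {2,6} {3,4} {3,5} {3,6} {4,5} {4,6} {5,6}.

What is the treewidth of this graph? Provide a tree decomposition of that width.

Treewidth 3.
One such decomposition:
Bags: B1 = {1, 3, 4, 6}  B2 = {3, 4, 5, 6}  B3 = {2, 3, 5, 6}
Tree: B1–B2, B2–B3

Every bag has size at most 4, so the width is 4 − 1 = 3 and tw(G) ≤ 3. For the lower bound, the 4 vertices {2, 3, 5, 6} are pairwise adjacent, and any tree decomposition puts a clique entirely inside one bag — forcing width ≥ 3. The upper and lower bounds meet at 3, so that is the treewidth.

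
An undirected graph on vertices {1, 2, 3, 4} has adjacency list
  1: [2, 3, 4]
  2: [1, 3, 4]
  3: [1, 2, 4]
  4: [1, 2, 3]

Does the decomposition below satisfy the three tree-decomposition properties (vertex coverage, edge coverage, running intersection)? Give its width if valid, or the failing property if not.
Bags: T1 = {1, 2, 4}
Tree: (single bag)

No — vertex 3 appears in no bag.

A tree decomposition must satisfy three properties: every vertex lies in some bag; for every edge, both endpoints lie together in some bag; and for every vertex, the bags containing it form a connected subtree. Here vertex 3 appears in no bag, so the decomposition is invalid.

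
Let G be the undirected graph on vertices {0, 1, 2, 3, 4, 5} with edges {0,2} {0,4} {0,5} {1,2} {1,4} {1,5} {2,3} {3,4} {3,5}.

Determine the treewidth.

A width-3 tree decomposition is:
Bags: B1 = {1, 2, 4, 5}  B2 = {0, 2, 4, 5}  B3 = {2, 3, 4, 5}
Tree: B1–B2, B2–B3
The largest bag has 4 vertices, giving width 3; this decomposition certifies tw(G) ≤ 3. For the lower bound: the 4 vertex sets {1,2}, {0,4}, {5}, {3} are disjoint, each induces a connected subgraph, and every pair is joined by at least one edge of G. Contracting each set to a single vertex therefore yields K_{4} as a minor, and since treewidth is minor-monotone, tw(G) ≥ tw(K_{4}) = 3. Therefore the treewidth is 3.

3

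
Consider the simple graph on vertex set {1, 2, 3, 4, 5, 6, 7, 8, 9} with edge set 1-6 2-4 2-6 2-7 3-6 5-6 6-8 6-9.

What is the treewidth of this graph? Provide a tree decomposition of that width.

Treewidth 1.
One optimal decomposition is:
Bags: B1 = {2, 6}  B2 = {6, 8}  B3 = {2, 7}  B4 = {5, 6}  B5 = {1, 6}  B6 = {3, 6}  B7 = {6, 9}  B8 = {2, 4}
Tree: B1–B2, B1–B3, B1–B4, B1–B5, B4–B6, B2–B7, B1–B8

The largest bag has 2 vertices, giving width 1; this decomposition certifies tw(G) ≤ 1. Any graph with an edge has treewidth ≥ 1, and G has the edge 6–2. Therefore the treewidth is 1.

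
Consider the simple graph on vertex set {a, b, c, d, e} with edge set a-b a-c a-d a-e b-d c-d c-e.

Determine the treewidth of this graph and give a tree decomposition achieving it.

Treewidth 2.
Bags: B1 = {a, c, d}  B2 = {a, c, e}  B3 = {a, b, d}
Tree: B1–B2, B1–B3

The largest bag has 3 vertices, giving width 2; this decomposition certifies tw(G) ≤ 2. For the lower bound, the 3 vertices {a, c, d} are pairwise adjacent, and any tree decomposition puts a clique entirely inside one bag — forcing width ≥ 2. The upper and lower bounds meet at 2, so that is the treewidth.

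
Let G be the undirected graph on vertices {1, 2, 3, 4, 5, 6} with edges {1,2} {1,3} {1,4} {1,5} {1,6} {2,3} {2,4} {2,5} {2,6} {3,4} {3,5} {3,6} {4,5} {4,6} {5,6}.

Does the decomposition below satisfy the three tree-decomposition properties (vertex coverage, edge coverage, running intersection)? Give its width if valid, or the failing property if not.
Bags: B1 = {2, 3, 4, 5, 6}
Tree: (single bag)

A tree decomposition must satisfy three properties: every vertex lies in some bag; for every edge, both endpoints lie together in some bag; and for every vertex, the bags containing it form a connected subtree. Here vertex 1 appears in no bag, so the decomposition is invalid.

No — vertex 1 appears in no bag.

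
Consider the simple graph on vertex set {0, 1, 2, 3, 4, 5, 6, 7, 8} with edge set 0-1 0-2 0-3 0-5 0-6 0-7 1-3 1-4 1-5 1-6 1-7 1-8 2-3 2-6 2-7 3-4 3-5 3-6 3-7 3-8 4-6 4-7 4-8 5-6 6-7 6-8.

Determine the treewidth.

4

A width-4 tree decomposition is:
Bags: B1 = {0, 1, 3, 6, 7}  B2 = {1, 3, 4, 6, 7}  B3 = {0, 2, 3, 6, 7}  B4 = {1, 3, 4, 6, 8}  B5 = {0, 1, 3, 5, 6}
Tree: B1–B2, B1–B3, B2–B4, B1–B5
Every bag has size at most 5, so the width is 5 − 1 = 4 and tw(G) ≤ 4. For the lower bound, the 5 vertices {0, 1, 3, 5, 6} are pairwise adjacent, and any tree decomposition puts a clique entirely inside one bag — forcing width ≥ 4. Therefore the treewidth is 4.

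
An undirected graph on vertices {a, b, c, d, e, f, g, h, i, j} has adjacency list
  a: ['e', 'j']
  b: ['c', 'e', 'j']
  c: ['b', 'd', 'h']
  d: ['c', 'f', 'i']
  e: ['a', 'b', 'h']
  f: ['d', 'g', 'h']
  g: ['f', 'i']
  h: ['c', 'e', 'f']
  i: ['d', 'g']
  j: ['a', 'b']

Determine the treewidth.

A width-2 tree decomposition is:
Bags: B1 = {f, g, i}  B2 = {d, f, i}  B3 = {d, f, h}  B4 = {c, d, h}  B5 = {c, e, h}  B6 = {b, c, e}  B7 = {a, b, e}  B8 = {a, b, j}
Tree: B1–B2, B2–B3, B3–B4, B4–B5, B5–B6, B6–B7, B7–B8
Every bag has size at most 3, so the width is 3 − 1 = 2 and tw(G) ≤ 2. The edges g–i–d–f–g form a cycle, so G is not a tree and its treewidth is at least 2. The upper and lower bounds meet at 2, so that is the treewidth.

2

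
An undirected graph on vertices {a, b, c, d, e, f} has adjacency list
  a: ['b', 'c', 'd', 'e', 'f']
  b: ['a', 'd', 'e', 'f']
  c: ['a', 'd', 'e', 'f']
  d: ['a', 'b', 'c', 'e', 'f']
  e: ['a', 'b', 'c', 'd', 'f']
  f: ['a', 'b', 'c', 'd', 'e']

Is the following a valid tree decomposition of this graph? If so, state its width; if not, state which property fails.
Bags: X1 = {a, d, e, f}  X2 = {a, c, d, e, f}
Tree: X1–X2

No — vertex b appears in no bag.

A tree decomposition must satisfy three properties: every vertex lies in some bag; for every edge, both endpoints lie together in some bag; and for every vertex, the bags containing it form a connected subtree. Here vertex b appears in no bag, so the decomposition is invalid.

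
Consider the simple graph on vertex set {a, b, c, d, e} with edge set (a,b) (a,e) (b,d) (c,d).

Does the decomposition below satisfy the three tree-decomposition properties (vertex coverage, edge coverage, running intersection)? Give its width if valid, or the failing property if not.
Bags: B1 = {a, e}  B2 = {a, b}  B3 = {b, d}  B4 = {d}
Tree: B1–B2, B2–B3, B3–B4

A tree decomposition must satisfy three properties: every vertex lies in some bag; for every edge, both endpoints lie together in some bag; and for every vertex, the bags containing it form a connected subtree. Here vertex c appears in no bag, so the decomposition is invalid.

No — vertex c appears in no bag.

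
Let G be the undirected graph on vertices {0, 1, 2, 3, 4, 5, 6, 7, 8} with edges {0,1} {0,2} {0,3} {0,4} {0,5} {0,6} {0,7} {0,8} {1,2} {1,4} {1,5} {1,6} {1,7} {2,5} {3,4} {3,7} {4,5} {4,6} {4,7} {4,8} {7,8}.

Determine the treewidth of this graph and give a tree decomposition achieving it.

Treewidth 3.
One optimal decomposition is:
Bags: B1 = {0, 1, 4, 7}  B2 = {0, 1, 4, 5}  B3 = {0, 4, 7, 8}  B4 = {0, 3, 4, 7}  B5 = {0, 1, 2, 5}  B6 = {0, 1, 4, 6}
Tree: B1–B2, B1–B3, B1–B4, B2–B5, B1–B6

Every bag has size at most 4, so the width is 4 − 1 = 3 and tw(G) ≤ 3. On the other hand G contains the 4-clique {0, 1, 2, 5}. A clique must lie in a single bag of any decomposition, so no decomposition can have width below 3. The upper and lower bounds meet at 3, so that is the treewidth.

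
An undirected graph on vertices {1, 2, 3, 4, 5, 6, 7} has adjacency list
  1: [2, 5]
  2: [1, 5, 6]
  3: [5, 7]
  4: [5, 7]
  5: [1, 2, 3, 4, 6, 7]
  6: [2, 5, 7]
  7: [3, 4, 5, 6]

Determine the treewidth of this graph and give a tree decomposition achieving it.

Each bag holds 3 vertices, so the decomposition has width 2, which upper-bounds the treewidth. For the lower bound, the 3 vertices {1, 2, 5} are pairwise adjacent, and any tree decomposition puts a clique entirely inside one bag — forcing width ≥ 2. Therefore the treewidth is 2.

Treewidth 2.
Bags: B1 = {2, 5, 6}  B2 = {5, 6, 7}  B3 = {4, 5, 7}  B4 = {1, 2, 5}  B5 = {3, 5, 7}
Tree: B1–B2, B2–B3, B1–B4, B3–B5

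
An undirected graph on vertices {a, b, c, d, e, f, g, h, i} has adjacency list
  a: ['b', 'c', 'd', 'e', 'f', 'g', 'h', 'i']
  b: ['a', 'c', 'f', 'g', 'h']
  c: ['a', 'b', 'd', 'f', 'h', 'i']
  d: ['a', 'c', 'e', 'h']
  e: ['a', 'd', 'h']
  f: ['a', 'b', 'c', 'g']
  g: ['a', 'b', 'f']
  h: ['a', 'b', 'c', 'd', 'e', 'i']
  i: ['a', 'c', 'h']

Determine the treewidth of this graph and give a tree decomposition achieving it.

Treewidth 3.
One optimal decomposition is:
Bags: B1 = {a, c, h, i}  B2 = {a, c, d, h}  B3 = {a, b, c, h}  B4 = {a, d, e, h}  B5 = {a, b, c, f}  B6 = {a, b, f, g}
Tree: B1–B2, B1–B3, B2–B4, B3–B5, B5–B6

Each bag holds 4 vertices, so the decomposition has width 3, which upper-bounds the treewidth. On the other hand G contains the 4-clique {a, b, f, g}. A clique must lie in a single bag of any decomposition, so no decomposition can have width below 3. The upper and lower bounds meet at 3, so that is the treewidth.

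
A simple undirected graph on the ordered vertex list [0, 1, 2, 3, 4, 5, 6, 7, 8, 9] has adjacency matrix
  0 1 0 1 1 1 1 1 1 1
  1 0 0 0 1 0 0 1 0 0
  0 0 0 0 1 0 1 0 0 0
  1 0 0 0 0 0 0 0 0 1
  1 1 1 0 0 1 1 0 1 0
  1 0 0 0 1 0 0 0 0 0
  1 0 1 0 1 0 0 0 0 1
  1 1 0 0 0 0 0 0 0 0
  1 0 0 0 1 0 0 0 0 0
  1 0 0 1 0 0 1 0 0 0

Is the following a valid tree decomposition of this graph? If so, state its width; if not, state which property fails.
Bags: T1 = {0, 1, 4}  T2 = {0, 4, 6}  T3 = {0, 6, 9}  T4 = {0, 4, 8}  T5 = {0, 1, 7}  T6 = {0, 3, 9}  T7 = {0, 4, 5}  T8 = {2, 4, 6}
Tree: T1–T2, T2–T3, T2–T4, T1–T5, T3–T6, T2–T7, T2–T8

Yes; width 2.

Checking the three conditions: (i) the bags cover all of {0, 1, 2, 3, 4, 5, 6, 7, 8, 9}; (ii) for each edge, some bag contains both endpoints; (iii) the bags containing any fixed vertex form a subtree. All hold, so the decomposition is valid with width 3 − 1 = 2.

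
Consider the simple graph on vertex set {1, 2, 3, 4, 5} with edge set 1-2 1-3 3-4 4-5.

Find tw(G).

1

A width-1 tree decomposition is:
Bags: B1 = {1, 2}  B2 = {1, 3}  B3 = {3, 4}  B4 = {4, 5}
Tree: B1–B2, B2–B3, B3–B4
The largest bag has 2 vertices, giving width 1; this decomposition certifies tw(G) ≤ 1. G has an edge, so its treewidth is at least 1. Therefore the treewidth is 1.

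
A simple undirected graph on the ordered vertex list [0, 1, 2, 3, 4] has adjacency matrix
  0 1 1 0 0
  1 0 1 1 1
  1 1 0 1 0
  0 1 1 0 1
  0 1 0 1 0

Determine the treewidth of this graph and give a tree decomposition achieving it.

The largest bag has 3 vertices, giving width 2; this decomposition certifies tw(G) ≤ 2. Conversely, {0, 1, 2} is a clique of size 3, and the vertices of any clique must share a bag in every tree decomposition; so some bag has ≥ 3 vertices and tw(G) ≥ 2. Combining the bounds, tw(G) = 2.

Treewidth 2.
Bags: B1 = {1, 2, 3}  B2 = {1, 3, 4}  B3 = {0, 1, 2}
Tree: B1–B2, B1–B3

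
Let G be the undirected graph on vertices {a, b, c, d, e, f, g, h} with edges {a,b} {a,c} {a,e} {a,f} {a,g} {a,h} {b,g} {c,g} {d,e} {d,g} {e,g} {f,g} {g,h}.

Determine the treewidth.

2

A width-2 tree decomposition is:
Bags: B1 = {a, f, g}  B2 = {a, g, h}  B3 = {a, c, g}  B4 = {a, b, g}  B5 = {a, e, g}  B6 = {d, e, g}
Tree: B1–B2, B2–B3, B3–B4, B2–B5, B5–B6
Each bag holds 3 vertices, so the decomposition has width 2, which upper-bounds the treewidth. Conversely, {d, e, g} is a clique of size 3, and the vertices of any clique must share a bag in every tree decomposition; so some bag has ≥ 3 vertices and tw(G) ≥ 2. Therefore the treewidth is 2.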